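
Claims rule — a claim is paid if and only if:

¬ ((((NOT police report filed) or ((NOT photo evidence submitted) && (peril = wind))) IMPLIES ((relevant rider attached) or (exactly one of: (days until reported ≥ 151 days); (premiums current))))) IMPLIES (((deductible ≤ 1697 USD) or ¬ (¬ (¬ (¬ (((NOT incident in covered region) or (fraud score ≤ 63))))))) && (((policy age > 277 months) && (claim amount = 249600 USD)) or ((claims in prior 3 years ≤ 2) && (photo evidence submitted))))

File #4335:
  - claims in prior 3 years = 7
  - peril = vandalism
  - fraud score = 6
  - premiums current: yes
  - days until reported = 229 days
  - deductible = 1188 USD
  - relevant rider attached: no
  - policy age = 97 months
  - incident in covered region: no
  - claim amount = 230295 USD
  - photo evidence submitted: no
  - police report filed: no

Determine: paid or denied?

Atomic conditions:
  NOT police report filed: no → true
  NOT photo evidence submitted: no → true
  peril = wind: vandalism == wind is false
  relevant rider attached: no → false
  days until reported ≥ 151 days: 229 ≥ 151 is true
  premiums current: yes → true
  deductible ≤ 1697 USD: 1188 ≤ 1697 is true
  NOT incident in covered region: no → true
  fraud score ≤ 63: 6 ≤ 63 is true
  policy age > 277 months: 97 > 277 is false
  claim amount = 249600 USD: 230295 == 249600 is false
  claims in prior 3 years ≤ 2: 7 ≤ 2 is false
  photo evidence submitted: no → false
Combine:
[1.1.1.2] true AND false = false
[1.1.1] true OR false = true
[1.1.2.2] exactly-one(true, true) = false
[1.1.2] false OR false = false
[1.1] true → false = false
[1] NOT false = true
[2.1.2.1.1.1.1] true OR true = true
[2.1.2.1.1.1] NOT true = false
[2.1.2.1.1] NOT false = true
[2.1.2.1] NOT true = false
[2.1.2] NOT false = true
[2.1] true OR true = true
[2.2.1] false AND false = false
[2.2.2] false AND false = false
[2.2] false OR false = false
[2] true AND false = false
[root] true → false = false
Overall: false → denied

Denied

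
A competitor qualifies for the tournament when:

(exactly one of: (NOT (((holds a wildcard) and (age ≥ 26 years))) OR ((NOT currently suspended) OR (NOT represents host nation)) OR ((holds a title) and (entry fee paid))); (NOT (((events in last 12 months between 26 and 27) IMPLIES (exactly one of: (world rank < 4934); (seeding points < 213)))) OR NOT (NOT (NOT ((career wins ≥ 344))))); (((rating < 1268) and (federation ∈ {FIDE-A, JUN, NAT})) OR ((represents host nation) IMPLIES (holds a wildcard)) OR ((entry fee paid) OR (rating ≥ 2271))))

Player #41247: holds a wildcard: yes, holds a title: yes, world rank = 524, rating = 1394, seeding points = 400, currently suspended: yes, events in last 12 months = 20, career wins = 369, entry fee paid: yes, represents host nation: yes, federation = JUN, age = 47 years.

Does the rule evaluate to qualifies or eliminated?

Atomic conditions:
  holds a wildcard: yes → true
  age ≥ 26 years: 47 ≥ 26 is true
  NOT currently suspended: yes → false
  NOT represents host nation: yes → false
  holds a title: yes → true
  entry fee paid: yes → true
  events in last 12 months between 26 and 27: 20 in [26, 27] is false
  world rank < 4934: 524 < 4934 is true
  seeding points < 213: 400 < 213 is false
  career wins ≥ 344: 369 ≥ 344 is true
  rating < 1268: 1394 < 1268 is false
  federation ∈ {FIDE-A, JUN, NAT}: JUN is in the set → true
  represents host nation: yes → true
  rating ≥ 2271: 1394 ≥ 2271 is false
Combine:
[1.1.1] true AND true = true
[1.1] NOT true = false
[1.2] false OR false = false
[1.3] true AND true = true
[1] false OR false OR true = true
[2.1.1.2] exactly-one(true, false) = true
[2.1.1] false → true (antecedent false ⇒ implication holds) = true
[2.1] NOT true = false
[2.2.1.1] NOT true = false
[2.2.1] NOT false = true
[2.2] NOT true = false
[2] false OR false = false
[3.1] false AND true = false
[3.2] true → true = true
[3.3] true OR false = true
[3] false OR true OR true = true
[root] exactly-one(true, false, true) = false
Overall: false → eliminated

Eliminated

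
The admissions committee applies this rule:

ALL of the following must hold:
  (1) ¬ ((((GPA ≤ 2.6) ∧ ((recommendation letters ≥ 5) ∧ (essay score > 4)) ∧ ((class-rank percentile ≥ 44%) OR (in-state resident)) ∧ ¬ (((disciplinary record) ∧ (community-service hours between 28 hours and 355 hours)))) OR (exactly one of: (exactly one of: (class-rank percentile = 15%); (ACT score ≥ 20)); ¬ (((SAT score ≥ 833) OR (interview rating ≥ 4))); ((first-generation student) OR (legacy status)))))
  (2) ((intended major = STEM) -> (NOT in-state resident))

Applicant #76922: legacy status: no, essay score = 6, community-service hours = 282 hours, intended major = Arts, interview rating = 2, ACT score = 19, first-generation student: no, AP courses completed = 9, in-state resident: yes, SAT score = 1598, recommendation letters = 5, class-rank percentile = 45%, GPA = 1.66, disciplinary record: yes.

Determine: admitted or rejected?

Atomic conditions:
  GPA ≤ 2.6: 1.66 ≤ 2.6 is true
  recommendation letters ≥ 5: 5 ≥ 5 is true
  essay score > 4: 6 > 4 is true
  class-rank percentile ≥ 44%: 45 ≥ 44 is true
  in-state resident: yes → true
  disciplinary record: yes → true
  community-service hours between 28 hours and 355 hours: 282 in [28, 355] is true
  class-rank percentile = 15%: 45 == 15 is false
  ACT score ≥ 20: 19 ≥ 20 is false
  SAT score ≥ 833: 1598 ≥ 833 is true
  interview rating ≥ 4: 2 ≥ 4 is false
  first-generation student: no → false
  legacy status: no → false
  intended major = STEM: Arts == STEM is false
  NOT in-state resident: yes → false
Combine:
[1.1.1.2] true AND true = true
[1.1.1.3] true OR true = true
[1.1.1.4.1] true AND true = true
[1.1.1.4] NOT true = false
[1.1.1] true AND true AND true AND false = false
[1.1.2.1] exactly-one(false, false) = false
[1.1.2.2.1] true OR false = true
[1.1.2.2] NOT true = false
[1.1.2.3] false OR false = false
[1.1.2] exactly-one(false, false, false) = false
[1.1] false OR false = false
[1] NOT false = true
[2] false → false (antecedent false ⇒ implication holds) = true
[root] true AND true = true
Overall: true → admitted

Admitted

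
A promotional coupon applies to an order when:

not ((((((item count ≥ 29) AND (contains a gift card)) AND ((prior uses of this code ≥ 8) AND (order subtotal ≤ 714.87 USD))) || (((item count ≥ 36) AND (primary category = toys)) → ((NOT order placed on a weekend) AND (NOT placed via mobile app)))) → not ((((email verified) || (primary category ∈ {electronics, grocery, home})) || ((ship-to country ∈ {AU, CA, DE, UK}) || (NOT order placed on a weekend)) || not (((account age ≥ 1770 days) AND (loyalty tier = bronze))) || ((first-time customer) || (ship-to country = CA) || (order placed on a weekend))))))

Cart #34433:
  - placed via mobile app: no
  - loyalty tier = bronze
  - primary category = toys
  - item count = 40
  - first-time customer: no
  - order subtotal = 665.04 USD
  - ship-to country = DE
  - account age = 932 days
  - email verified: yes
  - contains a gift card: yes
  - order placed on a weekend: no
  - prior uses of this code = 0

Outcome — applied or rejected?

Atomic conditions:
  item count ≥ 29: 40 ≥ 29 is true
  contains a gift card: yes → true
  prior uses of this code ≥ 8: 0 ≥ 8 is false
  order subtotal ≤ 714.87 USD: 665.04 ≤ 714.87 is true
  item count ≥ 36: 40 ≥ 36 is true
  primary category = toys: toys == toys is true
  NOT order placed on a weekend: no → true
  NOT placed via mobile app: no → true
  email verified: yes → true
  primary category ∈ {electronics, grocery, home}: toys is not in the set → false
  ship-to country ∈ {AU, CA, DE, UK}: DE is in the set → true
  account age ≥ 1770 days: 932 ≥ 1770 is false
  loyalty tier = bronze: bronze == bronze is true
  first-time customer: no → false
  ship-to country = CA: DE == CA is false
  order placed on a weekend: no → false
Combine:
[1.1.1.1] true AND true = true
[1.1.1.2] false AND true = false
[1.1.1] true AND false = false
[1.1.2.1] true AND true = true
[1.1.2.2] true AND true = true
[1.1.2] true → true = true
[1.1] false OR true = true
[1.2.1.1] true OR false = true
[1.2.1.2] true OR true = true
[1.2.1.3.1] false AND true = false
[1.2.1.3] NOT false = true
[1.2.1.4] false OR false OR false = false
[1.2.1] true OR true OR true OR false = true
[1.2] NOT true = false
[1] true → false = false
[root] NOT false = true
Overall: true → applied

Applied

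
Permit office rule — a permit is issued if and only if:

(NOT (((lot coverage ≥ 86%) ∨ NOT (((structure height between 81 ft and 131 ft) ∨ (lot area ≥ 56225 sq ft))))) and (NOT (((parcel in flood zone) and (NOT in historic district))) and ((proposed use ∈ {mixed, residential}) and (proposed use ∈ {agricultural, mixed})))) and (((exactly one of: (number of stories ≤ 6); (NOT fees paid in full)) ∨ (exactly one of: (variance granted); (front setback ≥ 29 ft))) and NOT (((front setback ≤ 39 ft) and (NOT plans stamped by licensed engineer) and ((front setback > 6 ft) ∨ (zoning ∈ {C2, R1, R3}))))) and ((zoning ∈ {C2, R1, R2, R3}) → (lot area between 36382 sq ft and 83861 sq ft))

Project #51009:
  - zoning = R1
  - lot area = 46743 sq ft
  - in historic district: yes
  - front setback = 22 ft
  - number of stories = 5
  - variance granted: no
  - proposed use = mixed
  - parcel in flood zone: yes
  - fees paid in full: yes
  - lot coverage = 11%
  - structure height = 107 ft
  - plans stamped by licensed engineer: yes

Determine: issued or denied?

Issued

Atomic conditions:
  lot coverage ≥ 86%: 11 ≥ 86 is false
  structure height between 81 ft and 131 ft: 107 in [81, 131] is true
  lot area ≥ 56225 sq ft: 46743 ≥ 56225 is false
  parcel in flood zone: yes → true
  NOT in historic district: yes → false
  proposed use ∈ {mixed, residential}: mixed is in the set → true
  proposed use ∈ {agricultural, mixed}: mixed is in the set → true
  number of stories ≤ 6: 5 ≤ 6 is true
  NOT fees paid in full: yes → false
  variance granted: no → false
  front setback ≥ 29 ft: 22 ≥ 29 is false
  front setback ≤ 39 ft: 22 ≤ 39 is true
  NOT plans stamped by licensed engineer: yes → false
  front setback > 6 ft: 22 > 6 is true
  zoning ∈ {C2, R1, R3}: R1 is in the set → true
  zoning ∈ {C2, R1, R2, R3}: R1 is in the set → true
  lot area between 36382 sq ft and 83861 sq ft: 46743 in [36382, 83861] is true
Combine:
[1.1.1.2.1] true OR false = true
[1.1.1.2] NOT true = false
[1.1.1] false OR false = false
[1.1] NOT false = true
[1.2.1.1] true AND false = false
[1.2.1] NOT false = true
[1.2.2] true AND true = true
[1.2] true AND true = true
[1] true AND true = true
[2.1.1] exactly-one(true, false) = true
[2.1.2] exactly-one(false, false) = false
[2.1] true OR false = true
[2.2.1.3] true OR true = true
[2.2.1] true AND false AND true = false
[2.2] NOT false = true
[2] true AND true = true
[3] true → true = true
[root] true AND true AND true = true
Overall: true → issued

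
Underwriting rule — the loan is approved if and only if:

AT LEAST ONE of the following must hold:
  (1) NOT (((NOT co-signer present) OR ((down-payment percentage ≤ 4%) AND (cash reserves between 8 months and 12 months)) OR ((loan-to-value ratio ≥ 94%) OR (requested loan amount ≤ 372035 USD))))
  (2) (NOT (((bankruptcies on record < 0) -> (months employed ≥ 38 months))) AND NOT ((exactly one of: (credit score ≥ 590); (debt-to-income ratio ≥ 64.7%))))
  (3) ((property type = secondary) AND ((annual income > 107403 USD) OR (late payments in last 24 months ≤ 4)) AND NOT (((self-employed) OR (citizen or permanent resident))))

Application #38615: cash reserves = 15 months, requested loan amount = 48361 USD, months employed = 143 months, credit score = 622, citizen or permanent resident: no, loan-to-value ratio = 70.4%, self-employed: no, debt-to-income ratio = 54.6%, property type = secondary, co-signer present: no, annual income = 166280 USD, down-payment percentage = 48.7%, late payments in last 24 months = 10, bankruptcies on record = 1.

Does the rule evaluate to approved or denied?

Approved

Atomic conditions:
  NOT co-signer present: no → true
  down-payment percentage ≤ 4%: 48.7 ≤ 4 is false
  cash reserves between 8 months and 12 months: 15 in [8, 12] is false
  loan-to-value ratio ≥ 94%: 70.4 ≥ 94 is false
  requested loan amount ≤ 372035 USD: 48361 ≤ 372035 is true
  bankruptcies on record < 0: 1 < 0 is false
  months employed ≥ 38 months: 143 ≥ 38 is true
  credit score ≥ 590: 622 ≥ 590 is true
  debt-to-income ratio ≥ 64.7%: 54.6 ≥ 64.7 is false
  property type = secondary: secondary == secondary is true
  annual income > 107403 USD: 166280 > 107403 is true
  late payments in last 24 months ≤ 4: 10 ≤ 4 is false
  self-employed: no → false
  citizen or permanent resident: no → false
Combine:
[1.1.2] false AND false = false
[1.1.3] false OR true = true
[1.1] true OR false OR true = true
[1] NOT true = false
[2.1.1] false → true (antecedent false ⇒ implication holds) = true
[2.1] NOT true = false
[2.2.1] exactly-one(true, false) = true
[2.2] NOT true = false
[2] false AND false = false
[3.2] true OR false = true
[3.3.1] false OR false = false
[3.3] NOT false = true
[3] true AND true AND true = true
[root] false OR false OR true = true
Overall: true → approved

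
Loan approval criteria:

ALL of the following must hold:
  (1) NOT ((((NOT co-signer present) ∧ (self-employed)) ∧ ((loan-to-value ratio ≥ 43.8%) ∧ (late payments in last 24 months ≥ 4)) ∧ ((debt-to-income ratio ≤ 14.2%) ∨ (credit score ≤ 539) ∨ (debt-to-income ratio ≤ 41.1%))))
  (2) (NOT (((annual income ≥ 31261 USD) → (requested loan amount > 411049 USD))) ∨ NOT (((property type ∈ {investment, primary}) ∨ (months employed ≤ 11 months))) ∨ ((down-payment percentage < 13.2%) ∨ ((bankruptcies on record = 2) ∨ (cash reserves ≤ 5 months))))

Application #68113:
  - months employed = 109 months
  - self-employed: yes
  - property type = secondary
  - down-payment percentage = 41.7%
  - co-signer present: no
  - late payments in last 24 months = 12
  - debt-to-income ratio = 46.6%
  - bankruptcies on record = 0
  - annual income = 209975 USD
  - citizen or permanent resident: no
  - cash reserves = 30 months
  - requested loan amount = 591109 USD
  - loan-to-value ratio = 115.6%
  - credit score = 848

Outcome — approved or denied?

Approved

Atomic conditions:
  NOT co-signer present: no → true
  self-employed: yes → true
  loan-to-value ratio ≥ 43.8%: 115.6 ≥ 43.8 is true
  late payments in last 24 months ≥ 4: 12 ≥ 4 is true
  debt-to-income ratio ≤ 14.2%: 46.6 ≤ 14.2 is false
  credit score ≤ 539: 848 ≤ 539 is false
  debt-to-income ratio ≤ 41.1%: 46.6 ≤ 41.1 is false
  annual income ≥ 31261 USD: 209975 ≥ 31261 is true
  requested loan amount > 411049 USD: 591109 > 411049 is true
  property type ∈ {investment, primary}: secondary is not in the set → false
  months employed ≤ 11 months: 109 ≤ 11 is false
  down-payment percentage < 13.2%: 41.7 < 13.2 is false
  bankruptcies on record = 2: 0 == 2 is false
  cash reserves ≤ 5 months: 30 ≤ 5 is false
Combine:
[1.1.1] true AND true = true
[1.1.2] true AND true = true
[1.1.3] false OR false OR false = false
[1.1] true AND true AND false = false
[1] NOT false = true
[2.1.1] true → true = true
[2.1] NOT true = false
[2.2.1] false OR false = false
[2.2] NOT false = true
[2.3.2] false OR false = false
[2.3] false OR false = false
[2] false OR true OR false = true
[root] true AND true = true
Overall: true → approved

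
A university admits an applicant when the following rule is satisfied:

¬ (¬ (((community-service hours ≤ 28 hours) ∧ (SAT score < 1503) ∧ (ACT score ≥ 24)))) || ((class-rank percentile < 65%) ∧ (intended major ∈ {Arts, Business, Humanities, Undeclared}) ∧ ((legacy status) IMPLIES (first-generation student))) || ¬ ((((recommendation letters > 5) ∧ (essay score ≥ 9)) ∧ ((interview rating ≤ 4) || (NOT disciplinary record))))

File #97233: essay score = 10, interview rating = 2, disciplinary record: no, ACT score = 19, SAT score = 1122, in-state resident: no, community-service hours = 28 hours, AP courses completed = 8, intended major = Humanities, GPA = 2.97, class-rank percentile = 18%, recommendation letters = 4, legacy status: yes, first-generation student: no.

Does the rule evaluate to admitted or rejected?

Admitted

Atomic conditions:
  community-service hours ≤ 28 hours: 28 ≤ 28 is true
  SAT score < 1503: 1122 < 1503 is true
  ACT score ≥ 24: 19 ≥ 24 is false
  class-rank percentile < 65%: 18 < 65 is true
  intended major ∈ {Arts, Business, Humanities, Undeclared}: Humanities is in the set → true
  legacy status: yes → true
  first-generation student: no → false
  recommendation letters > 5: 4 > 5 is false
  essay score ≥ 9: 10 ≥ 9 is true
  interview rating ≤ 4: 2 ≤ 4 is true
  NOT disciplinary record: no → true
Combine:
[1.1.1] true AND true AND false = false
[1.1] NOT false = true
[1] NOT true = false
[2.3] true → false = false
[2] true AND true AND false = false
[3.1.1] false AND true = false
[3.1.2] true OR true = true
[3.1] false AND true = false
[3] NOT false = true
[root] false OR false OR true = true
Overall: true → admitted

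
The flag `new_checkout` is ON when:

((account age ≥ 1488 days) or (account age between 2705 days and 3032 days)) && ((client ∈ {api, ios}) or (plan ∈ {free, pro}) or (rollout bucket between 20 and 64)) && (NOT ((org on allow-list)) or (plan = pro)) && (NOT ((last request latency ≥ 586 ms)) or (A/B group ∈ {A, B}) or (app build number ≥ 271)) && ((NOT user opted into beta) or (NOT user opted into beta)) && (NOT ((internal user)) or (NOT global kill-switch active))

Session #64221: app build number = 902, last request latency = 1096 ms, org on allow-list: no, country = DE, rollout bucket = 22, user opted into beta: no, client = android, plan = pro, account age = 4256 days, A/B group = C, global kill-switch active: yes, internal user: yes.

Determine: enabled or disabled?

Disabled

Atomic conditions:
  account age ≥ 1488 days: 4256 ≥ 1488 is true
  account age between 2705 days and 3032 days: 4256 in [2705, 3032] is false
  client ∈ {api, ios}: android is not in the set → false
  plan ∈ {free, pro}: pro is in the set → true
  rollout bucket between 20 and 64: 22 in [20, 64] is true
  org on allow-list: no → false
  plan = pro: pro == pro is true
  last request latency ≥ 586 ms: 1096 ≥ 586 is true
  A/B group ∈ {A, B}: C is not in the set → false
  app build number ≥ 271: 902 ≥ 271 is true
  NOT user opted into beta: no → true
  internal user: yes → true
  NOT global kill-switch active: yes → false
Combine:
[1] true OR false = true
[2] false OR true OR true = true
[3.1] NOT false = true
[3] true OR true = true
[4.1] NOT true = false
[4] false OR false OR true = true
[5] true OR true = true
[6.1] NOT true = false
[6] false OR false = false
[root] true AND true AND true AND true AND true AND false = false
Overall: false → disabled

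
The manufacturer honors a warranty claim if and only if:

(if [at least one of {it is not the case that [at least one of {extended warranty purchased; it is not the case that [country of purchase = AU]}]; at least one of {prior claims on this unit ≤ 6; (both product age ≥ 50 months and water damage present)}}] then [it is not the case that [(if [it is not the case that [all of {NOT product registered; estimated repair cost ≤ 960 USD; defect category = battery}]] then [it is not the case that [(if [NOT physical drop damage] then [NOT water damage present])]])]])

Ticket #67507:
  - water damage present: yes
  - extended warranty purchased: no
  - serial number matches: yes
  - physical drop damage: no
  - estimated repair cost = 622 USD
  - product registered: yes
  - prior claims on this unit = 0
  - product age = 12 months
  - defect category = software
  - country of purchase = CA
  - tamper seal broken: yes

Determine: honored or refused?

Refused

Atomic conditions:
  extended warranty purchased: no → false
  country of purchase = AU: CA == AU is false
  prior claims on this unit ≤ 6: 0 ≤ 6 is true
  product age ≥ 50 months: 12 ≥ 50 is false
  water damage present: yes → true
  NOT product registered: yes → false
  estimated repair cost ≤ 960 USD: 622 ≤ 960 is true
  defect category = battery: software == battery is false
  NOT physical drop damage: no → true
  NOT water damage present: yes → false
Combine:
[1.1.1.2] NOT false = true
[1.1.1] false OR true = true
[1.1] NOT true = false
[1.2.2] false AND true = false
[1.2] true OR false = true
[1] false OR true = true
[2.1.1.1] false AND true AND false = false
[2.1.1] NOT false = true
[2.1.2.1] true → false = false
[2.1.2] NOT false = true
[2.1] true → true = true
[2] NOT true = false
[root] true → false = false
Overall: false → refused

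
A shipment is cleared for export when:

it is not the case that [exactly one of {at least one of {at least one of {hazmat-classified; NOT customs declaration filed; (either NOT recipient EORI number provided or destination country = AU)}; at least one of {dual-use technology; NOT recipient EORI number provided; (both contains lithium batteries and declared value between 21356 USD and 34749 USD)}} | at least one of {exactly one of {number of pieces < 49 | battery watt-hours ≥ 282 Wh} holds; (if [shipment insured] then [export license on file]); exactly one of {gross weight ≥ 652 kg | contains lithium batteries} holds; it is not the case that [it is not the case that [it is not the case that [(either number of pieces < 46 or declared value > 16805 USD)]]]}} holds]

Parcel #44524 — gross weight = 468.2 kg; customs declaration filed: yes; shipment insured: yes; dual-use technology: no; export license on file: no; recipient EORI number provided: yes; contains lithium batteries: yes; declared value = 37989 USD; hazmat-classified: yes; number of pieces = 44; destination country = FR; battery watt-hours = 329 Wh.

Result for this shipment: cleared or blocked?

Cleared

Atomic conditions:
  hazmat-classified: yes → true
  NOT customs declaration filed: yes → false
  NOT recipient EORI number provided: yes → false
  destination country = AU: FR == AU is false
  dual-use technology: no → false
  contains lithium batteries: yes → true
  declared value between 21356 USD and 34749 USD: 37989 in [21356, 34749] is false
  number of pieces < 49: 44 < 49 is true
  battery watt-hours ≥ 282 Wh: 329 ≥ 282 is true
  shipment insured: yes → true
  export license on file: no → false
  gross weight ≥ 652 kg: 468.2 ≥ 652 is false
  number of pieces < 46: 44 < 46 is true
  declared value > 16805 USD: 37989 > 16805 is true
Combine:
[1.1.1.3] false OR false = false
[1.1.1] true OR false OR false = true
[1.1.2.3] true AND false = false
[1.1.2] false OR false OR false = false
[1.1] true OR false = true
[1.2.1] exactly-one(true, true) = false
[1.2.2] true → false = false
[1.2.3] exactly-one(false, true) = true
[1.2.4.1.1.1] true OR true = true
[1.2.4.1.1] NOT true = false
[1.2.4.1] NOT false = true
[1.2.4] NOT true = false
[1.2] false OR false OR true OR false = true
[1] exactly-one(true, true) = false
[root] NOT false = true
Overall: true → cleared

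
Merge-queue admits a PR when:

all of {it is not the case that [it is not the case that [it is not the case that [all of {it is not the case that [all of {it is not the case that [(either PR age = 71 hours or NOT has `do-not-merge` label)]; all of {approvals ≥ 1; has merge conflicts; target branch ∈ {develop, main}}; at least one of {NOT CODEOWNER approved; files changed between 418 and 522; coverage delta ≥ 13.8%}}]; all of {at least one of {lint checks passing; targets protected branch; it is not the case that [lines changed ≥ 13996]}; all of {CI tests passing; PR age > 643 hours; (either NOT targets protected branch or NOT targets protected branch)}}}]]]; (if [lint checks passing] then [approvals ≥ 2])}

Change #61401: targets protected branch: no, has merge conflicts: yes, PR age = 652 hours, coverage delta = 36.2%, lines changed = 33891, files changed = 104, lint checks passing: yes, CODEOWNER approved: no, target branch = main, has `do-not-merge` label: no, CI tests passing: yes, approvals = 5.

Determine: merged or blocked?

Blocked

Atomic conditions:
  PR age = 71 hours: 652 == 71 is false
  NOT has `do-not-merge` label: no → true
  approvals ≥ 1: 5 ≥ 1 is true
  has merge conflicts: yes → true
  target branch ∈ {develop, main}: main is in the set → true
  NOT CODEOWNER approved: no → true
  files changed between 418 and 522: 104 in [418, 522] is false
  coverage delta ≥ 13.8%: 36.2 ≥ 13.8 is true
  lint checks passing: yes → true
  targets protected branch: no → false
  lines changed ≥ 13996: 33891 ≥ 13996 is true
  CI tests passing: yes → true
  PR age > 643 hours: 652 > 643 is true
  NOT targets protected branch: no → true
  approvals ≥ 2: 5 ≥ 2 is true
Combine:
[1.1.1.1.1.1.1.1] false OR true = true
[1.1.1.1.1.1.1] NOT true = false
[1.1.1.1.1.1.2] true AND true AND true = true
[1.1.1.1.1.1.3] true OR false OR true = true
[1.1.1.1.1.1] false AND true AND true = false
[1.1.1.1.1] NOT false = true
[1.1.1.1.2.1.3] NOT true = false
[1.1.1.1.2.1] true OR false OR false = true
[1.1.1.1.2.2.3] true OR true = true
[1.1.1.1.2.2] true AND true AND true = true
[1.1.1.1.2] true AND true = true
[1.1.1.1] true AND true = true
[1.1.1] NOT true = false
[1.1] NOT false = true
[1] NOT true = false
[2] true → true = true
[root] false AND true = false
Overall: false → blocked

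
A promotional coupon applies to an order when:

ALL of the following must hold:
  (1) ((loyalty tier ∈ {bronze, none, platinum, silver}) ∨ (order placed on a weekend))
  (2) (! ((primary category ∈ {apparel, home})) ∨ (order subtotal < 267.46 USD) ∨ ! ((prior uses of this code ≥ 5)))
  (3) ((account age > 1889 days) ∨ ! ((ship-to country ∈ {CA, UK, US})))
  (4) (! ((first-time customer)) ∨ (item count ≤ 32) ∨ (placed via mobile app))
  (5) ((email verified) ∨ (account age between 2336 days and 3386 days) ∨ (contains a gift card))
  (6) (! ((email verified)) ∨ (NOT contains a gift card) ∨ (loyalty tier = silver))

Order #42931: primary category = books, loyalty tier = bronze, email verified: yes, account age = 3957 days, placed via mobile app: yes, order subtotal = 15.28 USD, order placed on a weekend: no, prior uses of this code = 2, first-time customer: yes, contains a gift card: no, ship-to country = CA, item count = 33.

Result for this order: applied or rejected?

Applied

Atomic conditions:
  loyalty tier ∈ {bronze, none, platinum, silver}: bronze is in the set → true
  order placed on a weekend: no → false
  primary category ∈ {apparel, home}: books is not in the set → false
  order subtotal < 267.46 USD: 15.28 < 267.46 is true
  prior uses of this code ≥ 5: 2 ≥ 5 is false
  account age > 1889 days: 3957 > 1889 is true
  ship-to country ∈ {CA, UK, US}: CA is in the set → true
  first-time customer: yes → true
  item count ≤ 32: 33 ≤ 32 is false
  placed via mobile app: yes → true
  email verified: yes → true
  account age between 2336 days and 3386 days: 3957 in [2336, 3386] is false
  contains a gift card: no → false
  NOT contains a gift card: no → true
  loyalty tier = silver: bronze == silver is false
Combine:
[1] true OR false = true
[2.1] NOT false = true
[2.3] NOT false = true
[2] true OR true OR true = true
[3.2] NOT true = false
[3] true OR false = true
[4.1] NOT true = false
[4] false OR false OR true = true
[5] true OR false OR false = true
[6.1] NOT true = false
[6] false OR true OR false = true
[root] true AND true AND true AND true AND true AND true = true
Overall: true → applied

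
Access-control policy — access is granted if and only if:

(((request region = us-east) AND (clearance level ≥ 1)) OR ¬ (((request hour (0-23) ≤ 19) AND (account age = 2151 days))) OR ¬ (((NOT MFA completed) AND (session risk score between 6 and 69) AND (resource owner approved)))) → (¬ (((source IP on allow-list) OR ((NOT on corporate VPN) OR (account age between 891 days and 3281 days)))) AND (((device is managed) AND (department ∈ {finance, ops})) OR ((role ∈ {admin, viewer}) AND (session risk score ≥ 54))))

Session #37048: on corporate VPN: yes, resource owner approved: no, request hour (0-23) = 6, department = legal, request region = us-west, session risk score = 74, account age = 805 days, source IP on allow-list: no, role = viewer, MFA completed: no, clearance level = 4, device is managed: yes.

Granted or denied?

Granted

Atomic conditions:
  request region = us-east: us-west == us-east is false
  clearance level ≥ 1: 4 ≥ 1 is true
  request hour (0-23) ≤ 19: 6 ≤ 19 is true
  account age = 2151 days: 805 == 2151 is false
  NOT MFA completed: no → true
  session risk score between 6 and 69: 74 in [6, 69] is false
  resource owner approved: no → false
  source IP on allow-list: no → false
  NOT on corporate VPN: yes → false
  account age between 891 days and 3281 days: 805 in [891, 3281] is false
  device is managed: yes → true
  department ∈ {finance, ops}: legal is not in the set → false
  role ∈ {admin, viewer}: viewer is in the set → true
  session risk score ≥ 54: 74 ≥ 54 is true
Combine:
[1.1] false AND true = false
[1.2.1] true AND false = false
[1.2] NOT false = true
[1.3.1] true AND false AND false = false
[1.3] NOT false = true
[1] false OR true OR true = true
[2.1.1.2] false OR false = false
[2.1.1] false OR false = false
[2.1] NOT false = true
[2.2.1] true AND false = false
[2.2.2] true AND true = true
[2.2] false OR true = true
[2] true AND true = true
[root] true → true = true
Overall: true → granted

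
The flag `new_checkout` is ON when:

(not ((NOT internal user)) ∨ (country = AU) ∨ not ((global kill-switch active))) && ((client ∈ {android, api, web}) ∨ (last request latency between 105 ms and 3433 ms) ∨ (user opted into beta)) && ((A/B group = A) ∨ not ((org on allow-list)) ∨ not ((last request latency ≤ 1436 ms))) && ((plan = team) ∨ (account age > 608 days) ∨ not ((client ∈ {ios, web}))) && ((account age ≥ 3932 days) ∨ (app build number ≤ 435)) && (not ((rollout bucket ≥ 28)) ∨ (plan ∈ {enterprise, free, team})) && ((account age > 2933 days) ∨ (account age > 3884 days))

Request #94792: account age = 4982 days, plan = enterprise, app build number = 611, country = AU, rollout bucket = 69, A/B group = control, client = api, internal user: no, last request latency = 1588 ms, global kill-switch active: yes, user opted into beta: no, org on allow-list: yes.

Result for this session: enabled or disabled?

Enabled

Atomic conditions:
  NOT internal user: no → true
  country = AU: AU == AU is true
  global kill-switch active: yes → true
  client ∈ {android, api, web}: api is in the set → true
  last request latency between 105 ms and 3433 ms: 1588 in [105, 3433] is true
  user opted into beta: no → false
  A/B group = A: control == A is false
  org on allow-list: yes → true
  last request latency ≤ 1436 ms: 1588 ≤ 1436 is false
  plan = team: enterprise == team is false
  account age > 608 days: 4982 > 608 is true
  client ∈ {ios, web}: api is not in the set → false
  account age ≥ 3932 days: 4982 ≥ 3932 is true
  app build number ≤ 435: 611 ≤ 435 is false
  rollout bucket ≥ 28: 69 ≥ 28 is true
  plan ∈ {enterprise, free, team}: enterprise is in the set → true
  account age > 2933 days: 4982 > 2933 is true
  account age > 3884 days: 4982 > 3884 is true
Combine:
[1.1] NOT true = false
[1.3] NOT true = false
[1] false OR true OR false = true
[2] true OR true OR false = true
[3.2] NOT true = false
[3.3] NOT false = true
[3] false OR false OR true = true
[4.3] NOT false = true
[4] false OR true OR true = true
[5] true OR false = true
[6.1] NOT true = false
[6] false OR true = true
[7] true OR true = true
[root] true AND true AND true AND true AND true AND true AND true = true
Overall: true → enabled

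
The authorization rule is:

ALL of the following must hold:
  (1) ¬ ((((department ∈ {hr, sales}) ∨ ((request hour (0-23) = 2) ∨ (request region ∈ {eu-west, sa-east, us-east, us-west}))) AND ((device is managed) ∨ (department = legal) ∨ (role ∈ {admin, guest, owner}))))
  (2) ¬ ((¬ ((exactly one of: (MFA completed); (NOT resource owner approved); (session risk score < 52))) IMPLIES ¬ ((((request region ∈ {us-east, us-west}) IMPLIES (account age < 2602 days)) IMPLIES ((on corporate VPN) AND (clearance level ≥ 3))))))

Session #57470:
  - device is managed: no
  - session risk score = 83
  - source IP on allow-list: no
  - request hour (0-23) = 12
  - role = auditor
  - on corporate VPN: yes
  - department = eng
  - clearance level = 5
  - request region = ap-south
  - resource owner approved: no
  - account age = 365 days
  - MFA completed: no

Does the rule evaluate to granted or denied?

Denied

Atomic conditions:
  department ∈ {hr, sales}: eng is not in the set → false
  request hour (0-23) = 2: 12 == 2 is false
  request region ∈ {eu-west, sa-east, us-east, us-west}: ap-south is not in the set → false
  device is managed: no → false
  department = legal: eng == legal is false
  role ∈ {admin, guest, owner}: auditor is not in the set → false
  MFA completed: no → false
  NOT resource owner approved: no → true
  session risk score < 52: 83 < 52 is false
  request region ∈ {us-east, us-west}: ap-south is not in the set → false
  account age < 2602 days: 365 < 2602 is true
  on corporate VPN: yes → true
  clearance level ≥ 3: 5 ≥ 3 is true
Combine:
[1.1.1.2] false OR false = false
[1.1.1] false OR false = false
[1.1.2] false OR false OR false = false
[1.1] false AND false = false
[1] NOT false = true
[2.1.1.1] exactly-one(false, true, false) = true
[2.1.1] NOT true = false
[2.1.2.1.1] false → true (antecedent false ⇒ implication holds) = true
[2.1.2.1.2] true AND true = true
[2.1.2.1] true → true = true
[2.1.2] NOT true = false
[2.1] false → false (antecedent false ⇒ implication holds) = true
[2] NOT true = false
[root] true AND false = false
Overall: false → denied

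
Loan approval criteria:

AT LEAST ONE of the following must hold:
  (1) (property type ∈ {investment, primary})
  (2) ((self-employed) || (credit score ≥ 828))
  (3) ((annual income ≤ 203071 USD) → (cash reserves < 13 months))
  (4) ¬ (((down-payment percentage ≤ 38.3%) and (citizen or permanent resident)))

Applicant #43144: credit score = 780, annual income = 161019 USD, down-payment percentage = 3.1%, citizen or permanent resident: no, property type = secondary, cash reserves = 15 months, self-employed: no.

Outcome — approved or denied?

Atomic conditions:
  property type ∈ {investment, primary}: secondary is not in the set → false
  self-employed: no → false
  credit score ≥ 828: 780 ≥ 828 is false
  annual income ≤ 203071 USD: 161019 ≤ 203071 is true
  cash reserves < 13 months: 15 < 13 is false
  down-payment percentage ≤ 38.3%: 3.1 ≤ 38.3 is true
  citizen or permanent resident: no → false
Combine:
[2] false OR false = false
[3] true → false = false
[4.1] true AND false = false
[4] NOT false = true
[root] false OR false OR false OR true = true
Overall: true → approved

Approved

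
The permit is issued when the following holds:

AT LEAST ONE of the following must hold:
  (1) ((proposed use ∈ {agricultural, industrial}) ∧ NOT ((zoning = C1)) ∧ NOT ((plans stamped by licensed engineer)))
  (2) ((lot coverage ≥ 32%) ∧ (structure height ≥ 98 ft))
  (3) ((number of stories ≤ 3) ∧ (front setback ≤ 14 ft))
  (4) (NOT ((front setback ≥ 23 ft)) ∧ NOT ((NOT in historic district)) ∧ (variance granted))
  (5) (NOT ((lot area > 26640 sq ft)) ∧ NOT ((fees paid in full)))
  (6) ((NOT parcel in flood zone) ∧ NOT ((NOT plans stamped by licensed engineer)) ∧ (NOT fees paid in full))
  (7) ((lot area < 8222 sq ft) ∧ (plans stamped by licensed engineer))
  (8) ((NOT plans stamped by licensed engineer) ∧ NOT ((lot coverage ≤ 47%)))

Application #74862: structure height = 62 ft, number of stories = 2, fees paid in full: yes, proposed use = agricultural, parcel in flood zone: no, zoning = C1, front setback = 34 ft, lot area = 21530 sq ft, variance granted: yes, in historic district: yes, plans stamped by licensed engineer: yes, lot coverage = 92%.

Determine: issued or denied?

Atomic conditions:
  proposed use ∈ {agricultural, industrial}: agricultural is in the set → true
  zoning = C1: C1 == C1 is true
  plans stamped by licensed engineer: yes → true
  lot coverage ≥ 32%: 92 ≥ 32 is true
  structure height ≥ 98 ft: 62 ≥ 98 is false
  number of stories ≤ 3: 2 ≤ 3 is true
  front setback ≤ 14 ft: 34 ≤ 14 is false
  front setback ≥ 23 ft: 34 ≥ 23 is true
  NOT in historic district: yes → false
  variance granted: yes → true
  lot area > 26640 sq ft: 21530 > 26640 is false
  fees paid in full: yes → true
  NOT parcel in flood zone: no → true
  NOT plans stamped by licensed engineer: yes → false
  NOT fees paid in full: yes → false
  lot area < 8222 sq ft: 21530 < 8222 is false
  lot coverage ≤ 47%: 92 ≤ 47 is false
Combine:
[1.2] NOT true = false
[1.3] NOT true = false
[1] true AND false AND false = false
[2] true AND false = false
[3] true AND false = false
[4.1] NOT true = false
[4.2] NOT false = true
[4] false AND true AND true = false
[5.1] NOT false = true
[5.2] NOT true = false
[5] true AND false = false
[6.2] NOT false = true
[6] true AND true AND false = false
[7] false AND true = false
[8.2] NOT false = true
[8] false AND true = false
[root] false OR false OR false OR false OR false OR false OR false OR false = false
Overall: false → denied

Denied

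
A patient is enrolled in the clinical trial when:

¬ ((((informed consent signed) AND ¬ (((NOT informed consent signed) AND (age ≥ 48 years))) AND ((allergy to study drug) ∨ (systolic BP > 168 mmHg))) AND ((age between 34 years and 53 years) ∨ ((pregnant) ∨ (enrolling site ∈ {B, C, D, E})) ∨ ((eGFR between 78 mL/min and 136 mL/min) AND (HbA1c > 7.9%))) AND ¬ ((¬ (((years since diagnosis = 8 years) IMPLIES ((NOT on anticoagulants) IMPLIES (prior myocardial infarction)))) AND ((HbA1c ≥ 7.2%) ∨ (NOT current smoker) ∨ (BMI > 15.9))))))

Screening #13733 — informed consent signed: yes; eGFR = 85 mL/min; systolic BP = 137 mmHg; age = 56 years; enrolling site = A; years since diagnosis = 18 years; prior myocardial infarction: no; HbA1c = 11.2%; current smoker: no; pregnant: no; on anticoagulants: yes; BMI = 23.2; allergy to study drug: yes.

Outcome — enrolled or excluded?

Excluded

Atomic conditions:
  informed consent signed: yes → true
  NOT informed consent signed: yes → false
  age ≥ 48 years: 56 ≥ 48 is true
  allergy to study drug: yes → true
  systolic BP > 168 mmHg: 137 > 168 is false
  age between 34 years and 53 years: 56 in [34, 53] is false
  pregnant: no → false
  enrolling site ∈ {B, C, D, E}: A is not in the set → false
  eGFR between 78 mL/min and 136 mL/min: 85 in [78, 136] is true
  HbA1c > 7.9%: 11.2 > 7.9 is true
  years since diagnosis = 8 years: 18 == 8 is false
  NOT on anticoagulants: yes → false
  prior myocardial infarction: no → false
  HbA1c ≥ 7.2%: 11.2 ≥ 7.2 is true
  NOT current smoker: no → true
  BMI > 15.9: 23.2 > 15.9 is true
Combine:
[1.1.2.1] false AND true = false
[1.1.2] NOT false = true
[1.1.3] true OR false = true
[1.1] true AND true AND true = true
[1.2.2] false OR false = false
[1.2.3] true AND true = true
[1.2] false OR false OR true = true
[1.3.1.1.1.2] false → false (antecedent false ⇒ implication holds) = true
[1.3.1.1.1] false → true (antecedent false ⇒ implication holds) = true
[1.3.1.1] NOT true = false
[1.3.1.2] true OR true OR true = true
[1.3.1] false AND true = false
[1.3] NOT false = true
[1] true AND true AND true = true
[root] NOT true = false
Overall: false → excluded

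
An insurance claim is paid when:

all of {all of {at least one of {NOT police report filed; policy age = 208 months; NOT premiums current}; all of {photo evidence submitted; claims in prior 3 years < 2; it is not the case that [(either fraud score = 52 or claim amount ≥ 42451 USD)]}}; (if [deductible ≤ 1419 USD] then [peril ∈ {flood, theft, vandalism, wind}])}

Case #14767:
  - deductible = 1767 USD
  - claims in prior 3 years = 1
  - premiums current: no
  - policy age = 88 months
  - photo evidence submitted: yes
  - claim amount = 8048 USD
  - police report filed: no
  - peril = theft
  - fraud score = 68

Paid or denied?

Paid

Atomic conditions:
  NOT police report filed: no → true
  policy age = 208 months: 88 == 208 is false
  NOT premiums current: no → true
  photo evidence submitted: yes → true
  claims in prior 3 years < 2: 1 < 2 is true
  fraud score = 52: 68 == 52 is false
  claim amount ≥ 42451 USD: 8048 ≥ 42451 is false
  deductible ≤ 1419 USD: 1767 ≤ 1419 is false
  peril ∈ {flood, theft, vandalism, wind}: theft is in the set → true
Combine:
[1.1] true OR false OR true = true
[1.2.3.1] false OR false = false
[1.2.3] NOT false = true
[1.2] true AND true AND true = true
[1] true AND true = true
[2] false → true (antecedent false ⇒ implication holds) = true
[root] true AND true = true
Overall: true → paid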